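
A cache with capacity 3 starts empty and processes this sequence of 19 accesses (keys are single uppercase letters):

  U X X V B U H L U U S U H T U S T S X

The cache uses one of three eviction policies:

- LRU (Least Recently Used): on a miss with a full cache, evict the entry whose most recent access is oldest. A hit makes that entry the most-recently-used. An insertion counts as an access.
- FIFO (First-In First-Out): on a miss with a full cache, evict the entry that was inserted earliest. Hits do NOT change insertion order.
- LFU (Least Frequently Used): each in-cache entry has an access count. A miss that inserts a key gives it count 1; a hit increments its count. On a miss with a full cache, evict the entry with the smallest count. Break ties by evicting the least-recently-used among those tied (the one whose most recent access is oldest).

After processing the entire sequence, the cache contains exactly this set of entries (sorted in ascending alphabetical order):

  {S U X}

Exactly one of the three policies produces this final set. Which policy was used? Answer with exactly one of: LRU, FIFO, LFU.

Simulating under each policy and comparing final sets:
  LRU: final set = {S T X} -> differs
  FIFO: final set = {S T X} -> differs
  LFU: final set = {S U X} -> MATCHES target
Only LFU produces the target set.

Answer: LFU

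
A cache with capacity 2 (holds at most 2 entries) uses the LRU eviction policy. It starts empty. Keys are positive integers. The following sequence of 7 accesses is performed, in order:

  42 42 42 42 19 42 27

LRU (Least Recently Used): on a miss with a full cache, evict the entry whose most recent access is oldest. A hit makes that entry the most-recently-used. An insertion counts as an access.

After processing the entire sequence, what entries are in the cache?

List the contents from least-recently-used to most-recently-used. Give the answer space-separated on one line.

LRU simulation (capacity=2):
  1. access 42: MISS. Cache (LRU->MRU): [42]
  2. access 42: HIT. Cache (LRU->MRU): [42]
  3. access 42: HIT. Cache (LRU->MRU): [42]
  4. access 42: HIT. Cache (LRU->MRU): [42]
  5. access 19: MISS. Cache (LRU->MRU): [42 19]
  6. access 42: HIT. Cache (LRU->MRU): [19 42]
  7. access 27: MISS, evict 19. Cache (LRU->MRU): [42 27]
Total: 4 hits, 3 misses, 1 evictions

Answer: 42 27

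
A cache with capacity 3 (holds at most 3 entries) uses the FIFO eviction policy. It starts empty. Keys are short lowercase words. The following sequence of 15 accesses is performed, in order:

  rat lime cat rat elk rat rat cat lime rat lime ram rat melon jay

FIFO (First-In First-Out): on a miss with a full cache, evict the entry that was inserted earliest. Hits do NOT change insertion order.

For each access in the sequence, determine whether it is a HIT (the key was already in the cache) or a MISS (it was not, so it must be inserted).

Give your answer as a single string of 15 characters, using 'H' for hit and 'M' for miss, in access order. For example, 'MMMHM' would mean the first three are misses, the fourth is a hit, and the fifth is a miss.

FIFO simulation (capacity=3):
  1. access rat: MISS. Cache (old->new): [rat]
  2. access lime: MISS. Cache (old->new): [rat lime]
  3. access cat: MISS. Cache (old->new): [rat lime cat]
  4. access rat: HIT. Cache (old->new): [rat lime cat]
  5. access elk: MISS, evict rat. Cache (old->new): [lime cat elk]
  6. access rat: MISS, evict lime. Cache (old->new): [cat elk rat]
  7. access rat: HIT. Cache (old->new): [cat elk rat]
  8. access cat: HIT. Cache (old->new): [cat elk rat]
  9. access lime: MISS, evict cat. Cache (old->new): [elk rat lime]
  10. access rat: HIT. Cache (old->new): [elk rat lime]
  11. access lime: HIT. Cache (old->new): [elk rat lime]
  12. access ram: MISS, evict elk. Cache (old->new): [rat lime ram]
  13. access rat: HIT. Cache (old->new): [rat lime ram]
  14. access melon: MISS, evict rat. Cache (old->new): [lime ram melon]
  15. access jay: MISS, evict lime. Cache (old->new): [ram melon jay]
Total: 6 hits, 9 misses, 6 evictions

Answer: MMMHMMHHMHHMHMM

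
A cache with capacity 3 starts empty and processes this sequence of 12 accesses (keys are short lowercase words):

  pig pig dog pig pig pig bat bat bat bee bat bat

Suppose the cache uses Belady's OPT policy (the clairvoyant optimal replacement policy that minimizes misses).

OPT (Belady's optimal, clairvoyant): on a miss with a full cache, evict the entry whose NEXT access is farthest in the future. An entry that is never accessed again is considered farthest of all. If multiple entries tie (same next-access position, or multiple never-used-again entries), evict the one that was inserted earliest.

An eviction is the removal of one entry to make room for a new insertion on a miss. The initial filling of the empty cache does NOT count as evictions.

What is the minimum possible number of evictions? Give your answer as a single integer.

OPT (Belady) simulation (capacity=3):
  1. access pig: MISS. Cache: [pig]
  2. access pig: HIT. Next use of pig: step 4. Cache: [pig]
  3. access dog: MISS. Cache: [pig dog]
  4. access pig: HIT. Next use of pig: step 5. Cache: [pig dog]
  5. access pig: HIT. Next use of pig: step 6. Cache: [pig dog]
  6. access pig: HIT. Next use of pig: never. Cache: [pig dog]
  7. access bat: MISS. Cache: [pig dog bat]
  8. access bat: HIT. Next use of bat: step 9. Cache: [pig dog bat]
  9. access bat: HIT. Next use of bat: step 11. Cache: [pig dog bat]
  10. access bee: MISS, evict pig (next use: never). Cache: [dog bat bee]
  11. access bat: HIT. Next use of bat: step 12. Cache: [dog bat bee]
  12. access bat: HIT. Next use of bat: never. Cache: [dog bat bee]
Total: 8 hits, 4 misses, 1 evictions

Answer: 1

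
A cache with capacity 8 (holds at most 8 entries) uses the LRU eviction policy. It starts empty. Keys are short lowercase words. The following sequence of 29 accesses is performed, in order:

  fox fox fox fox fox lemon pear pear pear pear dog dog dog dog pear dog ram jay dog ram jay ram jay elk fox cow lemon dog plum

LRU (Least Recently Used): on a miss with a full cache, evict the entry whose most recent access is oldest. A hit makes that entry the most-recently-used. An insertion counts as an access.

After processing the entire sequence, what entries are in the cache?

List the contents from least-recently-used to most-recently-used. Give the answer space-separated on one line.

Answer: ram jay elk fox cow lemon dog plum

Derivation:
LRU simulation (capacity=8):
  1. access fox: MISS. Cache (LRU->MRU): [fox]
  2. access fox: HIT. Cache (LRU->MRU): [fox]
  3. access fox: HIT. Cache (LRU->MRU): [fox]
  4. access fox: HIT. Cache (LRU->MRU): [fox]
  5. access fox: HIT. Cache (LRU->MRU): [fox]
  6. access lemon: MISS. Cache (LRU->MRU): [fox lemon]
  7. access pear: MISS. Cache (LRU->MRU): [fox lemon pear]
  8. access pear: HIT. Cache (LRU->MRU): [fox lemon pear]
  9. access pear: HIT. Cache (LRU->MRU): [fox lemon pear]
  10. access pear: HIT. Cache (LRU->MRU): [fox lemon pear]
  11. access dog: MISS. Cache (LRU->MRU): [fox lemon pear dog]
  12. access dog: HIT. Cache (LRU->MRU): [fox lemon pear dog]
  13. access dog: HIT. Cache (LRU->MRU): [fox lemon pear dog]
  14. access dog: HIT. Cache (LRU->MRU): [fox lemon pear dog]
  15. access pear: HIT. Cache (LRU->MRU): [fox lemon dog pear]
  16. access dog: HIT. Cache (LRU->MRU): [fox lemon pear dog]
  17. access ram: MISS. Cache (LRU->MRU): [fox lemon pear dog ram]
  18. access jay: MISS. Cache (LRU->MRU): [fox lemon pear dog ram jay]
  19. access dog: HIT. Cache (LRU->MRU): [fox lemon pear ram jay dog]
  20. access ram: HIT. Cache (LRU->MRU): [fox lemon pear jay dog ram]
  21. access jay: HIT. Cache (LRU->MRU): [fox lemon pear dog ram jay]
  22. access ram: HIT. Cache (LRU->MRU): [fox lemon pear dog jay ram]
  23. access jay: HIT. Cache (LRU->MRU): [fox lemon pear dog ram jay]
  24. access elk: MISS. Cache (LRU->MRU): [fox lemon pear dog ram jay elk]
  25. access fox: HIT. Cache (LRU->MRU): [lemon pear dog ram jay elk fox]
  26. access cow: MISS. Cache (LRU->MRU): [lemon pear dog ram jay elk fox cow]
  27. access lemon: HIT. Cache (LRU->MRU): [pear dog ram jay elk fox cow lemon]
  28. access dog: HIT. Cache (LRU->MRU): [pear ram jay elk fox cow lemon dog]
  29. access plum: MISS, evict pear. Cache (LRU->MRU): [ram jay elk fox cow lemon dog plum]
Total: 20 hits, 9 misses, 1 evictions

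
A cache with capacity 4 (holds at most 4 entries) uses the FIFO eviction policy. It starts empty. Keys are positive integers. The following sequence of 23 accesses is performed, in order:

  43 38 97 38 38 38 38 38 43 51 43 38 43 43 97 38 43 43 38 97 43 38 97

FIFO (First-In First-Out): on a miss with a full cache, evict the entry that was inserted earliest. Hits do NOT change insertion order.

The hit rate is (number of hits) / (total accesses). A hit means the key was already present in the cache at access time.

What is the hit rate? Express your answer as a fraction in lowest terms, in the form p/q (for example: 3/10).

Answer: 19/23

Derivation:
FIFO simulation (capacity=4):
  1. access 43: MISS. Cache (old->new): [43]
  2. access 38: MISS. Cache (old->new): [43 38]
  3. access 97: MISS. Cache (old->new): [43 38 97]
  4. access 38: HIT. Cache (old->new): [43 38 97]
  5. access 38: HIT. Cache (old->new): [43 38 97]
  6. access 38: HIT. Cache (old->new): [43 38 97]
  7. access 38: HIT. Cache (old->new): [43 38 97]
  8. access 38: HIT. Cache (old->new): [43 38 97]
  9. access 43: HIT. Cache (old->new): [43 38 97]
  10. access 51: MISS. Cache (old->new): [43 38 97 51]
  11. access 43: HIT. Cache (old->new): [43 38 97 51]
  12. access 38: HIT. Cache (old->new): [43 38 97 51]
  13. access 43: HIT. Cache (old->new): [43 38 97 51]
  14. access 43: HIT. Cache (old->new): [43 38 97 51]
  15. access 97: HIT. Cache (old->new): [43 38 97 51]
  16. access 38: HIT. Cache (old->new): [43 38 97 51]
  17. access 43: HIT. Cache (old->new): [43 38 97 51]
  18. access 43: HIT. Cache (old->new): [43 38 97 51]
  19. access 38: HIT. Cache (old->new): [43 38 97 51]
  20. access 97: HIT. Cache (old->new): [43 38 97 51]
  21. access 43: HIT. Cache (old->new): [43 38 97 51]
  22. access 38: HIT. Cache (old->new): [43 38 97 51]
  23. access 97: HIT. Cache (old->new): [43 38 97 51]
Total: 19 hits, 4 misses, 0 evictions

Hit rate = 19/23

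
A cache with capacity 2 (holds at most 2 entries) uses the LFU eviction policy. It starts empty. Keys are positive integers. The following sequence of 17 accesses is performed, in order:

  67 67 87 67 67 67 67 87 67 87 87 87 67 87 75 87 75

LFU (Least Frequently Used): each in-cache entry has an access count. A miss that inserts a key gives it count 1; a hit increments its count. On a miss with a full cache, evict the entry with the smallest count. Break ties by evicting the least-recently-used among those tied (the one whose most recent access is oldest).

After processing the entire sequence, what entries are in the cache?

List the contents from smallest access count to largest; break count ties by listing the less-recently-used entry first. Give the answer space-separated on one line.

Answer: 75 67

Derivation:
LFU simulation (capacity=2):
  1. access 67: MISS. Cache: [67(c=1)]
  2. access 67: HIT, count now 2. Cache: [67(c=2)]
  3. access 87: MISS. Cache: [87(c=1) 67(c=2)]
  4. access 67: HIT, count now 3. Cache: [87(c=1) 67(c=3)]
  5. access 67: HIT, count now 4. Cache: [87(c=1) 67(c=4)]
  6. access 67: HIT, count now 5. Cache: [87(c=1) 67(c=5)]
  7. access 67: HIT, count now 6. Cache: [87(c=1) 67(c=6)]
  8. access 87: HIT, count now 2. Cache: [87(c=2) 67(c=6)]
  9. access 67: HIT, count now 7. Cache: [87(c=2) 67(c=7)]
  10. access 87: HIT, count now 3. Cache: [87(c=3) 67(c=7)]
  11. access 87: HIT, count now 4. Cache: [87(c=4) 67(c=7)]
  12. access 87: HIT, count now 5. Cache: [87(c=5) 67(c=7)]
  13. access 67: HIT, count now 8. Cache: [87(c=5) 67(c=8)]
  14. access 87: HIT, count now 6. Cache: [87(c=6) 67(c=8)]
  15. access 75: MISS, evict 87(c=6). Cache: [75(c=1) 67(c=8)]
  16. access 87: MISS, evict 75(c=1). Cache: [87(c=1) 67(c=8)]
  17. access 75: MISS, evict 87(c=1). Cache: [75(c=1) 67(c=8)]
Total: 12 hits, 5 misses, 3 evictions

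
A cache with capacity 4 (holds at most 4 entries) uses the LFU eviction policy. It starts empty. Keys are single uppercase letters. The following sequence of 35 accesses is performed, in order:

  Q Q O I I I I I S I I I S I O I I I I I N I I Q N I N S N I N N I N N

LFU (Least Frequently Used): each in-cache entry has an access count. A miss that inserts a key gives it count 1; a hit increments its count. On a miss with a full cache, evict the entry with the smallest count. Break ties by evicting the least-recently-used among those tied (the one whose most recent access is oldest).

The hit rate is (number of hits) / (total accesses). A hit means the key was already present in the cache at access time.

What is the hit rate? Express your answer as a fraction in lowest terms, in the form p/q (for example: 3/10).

Answer: 4/5

Derivation:
LFU simulation (capacity=4):
  1. access Q: MISS. Cache: [Q(c=1)]
  2. access Q: HIT, count now 2. Cache: [Q(c=2)]
  3. access O: MISS. Cache: [O(c=1) Q(c=2)]
  4. access I: MISS. Cache: [O(c=1) I(c=1) Q(c=2)]
  5. access I: HIT, count now 2. Cache: [O(c=1) Q(c=2) I(c=2)]
  6. access I: HIT, count now 3. Cache: [O(c=1) Q(c=2) I(c=3)]
  7. access I: HIT, count now 4. Cache: [O(c=1) Q(c=2) I(c=4)]
  8. access I: HIT, count now 5. Cache: [O(c=1) Q(c=2) I(c=5)]
  9. access S: MISS. Cache: [O(c=1) S(c=1) Q(c=2) I(c=5)]
  10. access I: HIT, count now 6. Cache: [O(c=1) S(c=1) Q(c=2) I(c=6)]
  11. access I: HIT, count now 7. Cache: [O(c=1) S(c=1) Q(c=2) I(c=7)]
  12. access I: HIT, count now 8. Cache: [O(c=1) S(c=1) Q(c=2) I(c=8)]
  13. access S: HIT, count now 2. Cache: [O(c=1) Q(c=2) S(c=2) I(c=8)]
  14. access I: HIT, count now 9. Cache: [O(c=1) Q(c=2) S(c=2) I(c=9)]
  15. access O: HIT, count now 2. Cache: [Q(c=2) S(c=2) O(c=2) I(c=9)]
  16. access I: HIT, count now 10. Cache: [Q(c=2) S(c=2) O(c=2) I(c=10)]
  17. access I: HIT, count now 11. Cache: [Q(c=2) S(c=2) O(c=2) I(c=11)]
  18. access I: HIT, count now 12. Cache: [Q(c=2) S(c=2) O(c=2) I(c=12)]
  19. access I: HIT, count now 13. Cache: [Q(c=2) S(c=2) O(c=2) I(c=13)]
  20. access I: HIT, count now 14. Cache: [Q(c=2) S(c=2) O(c=2) I(c=14)]
  21. access N: MISS, evict Q(c=2). Cache: [N(c=1) S(c=2) O(c=2) I(c=14)]
  22. access I: HIT, count now 15. Cache: [N(c=1) S(c=2) O(c=2) I(c=15)]
  23. access I: HIT, count now 16. Cache: [N(c=1) S(c=2) O(c=2) I(c=16)]
  24. access Q: MISS, evict N(c=1). Cache: [Q(c=1) S(c=2) O(c=2) I(c=16)]
  25. access N: MISS, evict Q(c=1). Cache: [N(c=1) S(c=2) O(c=2) I(c=16)]
  26. access I: HIT, count now 17. Cache: [N(c=1) S(c=2) O(c=2) I(c=17)]
  27. access N: HIT, count now 2. Cache: [S(c=2) O(c=2) N(c=2) I(c=17)]
  28. access S: HIT, count now 3. Cache: [O(c=2) N(c=2) S(c=3) I(c=17)]
  29. access N: HIT, count now 3. Cache: [O(c=2) S(c=3) N(c=3) I(c=17)]
  30. access I: HIT, count now 18. Cache: [O(c=2) S(c=3) N(c=3) I(c=18)]
  31. access N: HIT, count now 4. Cache: [O(c=2) S(c=3) N(c=4) I(c=18)]
  32. access N: HIT, count now 5. Cache: [O(c=2) S(c=3) N(c=5) I(c=18)]
  33. access I: HIT, count now 19. Cache: [O(c=2) S(c=3) N(c=5) I(c=19)]
  34. access N: HIT, count now 6. Cache: [O(c=2) S(c=3) N(c=6) I(c=19)]
  35. access N: HIT, count now 7. Cache: [O(c=2) S(c=3) N(c=7) I(c=19)]
Total: 28 hits, 7 misses, 3 evictions

Hit rate = 28/35 = 4/5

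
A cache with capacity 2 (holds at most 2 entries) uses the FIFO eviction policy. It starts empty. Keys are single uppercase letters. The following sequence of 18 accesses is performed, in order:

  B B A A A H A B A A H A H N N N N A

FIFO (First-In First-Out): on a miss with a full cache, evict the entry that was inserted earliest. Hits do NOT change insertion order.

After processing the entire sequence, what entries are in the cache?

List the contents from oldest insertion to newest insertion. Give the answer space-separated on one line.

Answer: N A

Derivation:
FIFO simulation (capacity=2):
  1. access B: MISS. Cache (old->new): [B]
  2. access B: HIT. Cache (old->new): [B]
  3. access A: MISS. Cache (old->new): [B A]
  4. access A: HIT. Cache (old->new): [B A]
  5. access A: HIT. Cache (old->new): [B A]
  6. access H: MISS, evict B. Cache (old->new): [A H]
  7. access A: HIT. Cache (old->new): [A H]
  8. access B: MISS, evict A. Cache (old->new): [H B]
  9. access A: MISS, evict H. Cache (old->new): [B A]
  10. access A: HIT. Cache (old->new): [B A]
  11. access H: MISS, evict B. Cache (old->new): [A H]
  12. access A: HIT. Cache (old->new): [A H]
  13. access H: HIT. Cache (old->new): [A H]
  14. access N: MISS, evict A. Cache (old->new): [H N]
  15. access N: HIT. Cache (old->new): [H N]
  16. access N: HIT. Cache (old->new): [H N]
  17. access N: HIT. Cache (old->new): [H N]
  18. access A: MISS, evict H. Cache (old->new): [N A]
Total: 10 hits, 8 misses, 6 evictions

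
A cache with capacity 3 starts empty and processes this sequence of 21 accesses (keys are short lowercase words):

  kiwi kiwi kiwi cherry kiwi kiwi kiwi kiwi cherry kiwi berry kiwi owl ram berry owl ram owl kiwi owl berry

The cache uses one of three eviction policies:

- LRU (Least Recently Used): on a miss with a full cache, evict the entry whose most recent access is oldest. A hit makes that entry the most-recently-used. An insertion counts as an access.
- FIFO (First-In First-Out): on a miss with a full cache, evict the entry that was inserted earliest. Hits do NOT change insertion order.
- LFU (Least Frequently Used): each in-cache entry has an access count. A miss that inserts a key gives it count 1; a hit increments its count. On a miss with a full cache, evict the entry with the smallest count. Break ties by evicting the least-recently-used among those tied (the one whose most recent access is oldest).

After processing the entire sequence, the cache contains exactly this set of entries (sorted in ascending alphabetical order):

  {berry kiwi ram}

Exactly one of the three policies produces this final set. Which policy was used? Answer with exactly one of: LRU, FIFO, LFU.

Simulating under each policy and comparing final sets:
  LRU: final set = {berry kiwi owl} -> differs
  FIFO: final set = {berry kiwi ram} -> MATCHES target
  LFU: final set = {berry kiwi owl} -> differs
Only FIFO produces the target set.

Answer: FIFO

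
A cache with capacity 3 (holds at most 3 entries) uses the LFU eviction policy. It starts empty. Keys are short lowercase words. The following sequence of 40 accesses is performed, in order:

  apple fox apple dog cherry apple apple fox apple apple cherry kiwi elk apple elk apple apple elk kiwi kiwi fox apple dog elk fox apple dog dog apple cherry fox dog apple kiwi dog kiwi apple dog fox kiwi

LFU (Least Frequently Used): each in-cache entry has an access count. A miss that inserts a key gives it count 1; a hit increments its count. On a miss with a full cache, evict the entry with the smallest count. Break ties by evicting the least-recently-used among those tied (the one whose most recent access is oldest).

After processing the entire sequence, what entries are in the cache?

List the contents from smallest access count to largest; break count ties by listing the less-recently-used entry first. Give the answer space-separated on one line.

LFU simulation (capacity=3):
  1. access apple: MISS. Cache: [apple(c=1)]
  2. access fox: MISS. Cache: [apple(c=1) fox(c=1)]
  3. access apple: HIT, count now 2. Cache: [fox(c=1) apple(c=2)]
  4. access dog: MISS. Cache: [fox(c=1) dog(c=1) apple(c=2)]
  5. access cherry: MISS, evict fox(c=1). Cache: [dog(c=1) cherry(c=1) apple(c=2)]
  6. access apple: HIT, count now 3. Cache: [dog(c=1) cherry(c=1) apple(c=3)]
  7. access apple: HIT, count now 4. Cache: [dog(c=1) cherry(c=1) apple(c=4)]
  8. access fox: MISS, evict dog(c=1). Cache: [cherry(c=1) fox(c=1) apple(c=4)]
  9. access apple: HIT, count now 5. Cache: [cherry(c=1) fox(c=1) apple(c=5)]
  10. access apple: HIT, count now 6. Cache: [cherry(c=1) fox(c=1) apple(c=6)]
  11. access cherry: HIT, count now 2. Cache: [fox(c=1) cherry(c=2) apple(c=6)]
  12. access kiwi: MISS, evict fox(c=1). Cache: [kiwi(c=1) cherry(c=2) apple(c=6)]
  13. access elk: MISS, evict kiwi(c=1). Cache: [elk(c=1) cherry(c=2) apple(c=6)]
  14. access apple: HIT, count now 7. Cache: [elk(c=1) cherry(c=2) apple(c=7)]
  15. access elk: HIT, count now 2. Cache: [cherry(c=2) elk(c=2) apple(c=7)]
  16. access apple: HIT, count now 8. Cache: [cherry(c=2) elk(c=2) apple(c=8)]
  17. access apple: HIT, count now 9. Cache: [cherry(c=2) elk(c=2) apple(c=9)]
  18. access elk: HIT, count now 3. Cache: [cherry(c=2) elk(c=3) apple(c=9)]
  19. access kiwi: MISS, evict cherry(c=2). Cache: [kiwi(c=1) elk(c=3) apple(c=9)]
  20. access kiwi: HIT, count now 2. Cache: [kiwi(c=2) elk(c=3) apple(c=9)]
  21. access fox: MISS, evict kiwi(c=2). Cache: [fox(c=1) elk(c=3) apple(c=9)]
  22. access apple: HIT, count now 10. Cache: [fox(c=1) elk(c=3) apple(c=10)]
  23. access dog: MISS, evict fox(c=1). Cache: [dog(c=1) elk(c=3) apple(c=10)]
  24. access elk: HIT, count now 4. Cache: [dog(c=1) elk(c=4) apple(c=10)]
  25. access fox: MISS, evict dog(c=1). Cache: [fox(c=1) elk(c=4) apple(c=10)]
  26. access apple: HIT, count now 11. Cache: [fox(c=1) elk(c=4) apple(c=11)]
  27. access dog: MISS, evict fox(c=1). Cache: [dog(c=1) elk(c=4) apple(c=11)]
  28. access dog: HIT, count now 2. Cache: [dog(c=2) elk(c=4) apple(c=11)]
  29. access apple: HIT, count now 12. Cache: [dog(c=2) elk(c=4) apple(c=12)]
  30. access cherry: MISS, evict dog(c=2). Cache: [cherry(c=1) elk(c=4) apple(c=12)]
  31. access fox: MISS, evict cherry(c=1). Cache: [fox(c=1) elk(c=4) apple(c=12)]
  32. access dog: MISS, evict fox(c=1). Cache: [dog(c=1) elk(c=4) apple(c=12)]
  33. access apple: HIT, count now 13. Cache: [dog(c=1) elk(c=4) apple(c=13)]
  34. access kiwi: MISS, evict dog(c=1). Cache: [kiwi(c=1) elk(c=4) apple(c=13)]
  35. access dog: MISS, evict kiwi(c=1). Cache: [dog(c=1) elk(c=4) apple(c=13)]
  36. access kiwi: MISS, evict dog(c=1). Cache: [kiwi(c=1) elk(c=4) apple(c=13)]
  37. access apple: HIT, count now 14. Cache: [kiwi(c=1) elk(c=4) apple(c=14)]
  38. access dog: MISS, evict kiwi(c=1). Cache: [dog(c=1) elk(c=4) apple(c=14)]
  39. access fox: MISS, evict dog(c=1). Cache: [fox(c=1) elk(c=4) apple(c=14)]
  40. access kiwi: MISS, evict fox(c=1). Cache: [kiwi(c=1) elk(c=4) apple(c=14)]
Total: 19 hits, 21 misses, 18 evictions

Answer: kiwi elk apple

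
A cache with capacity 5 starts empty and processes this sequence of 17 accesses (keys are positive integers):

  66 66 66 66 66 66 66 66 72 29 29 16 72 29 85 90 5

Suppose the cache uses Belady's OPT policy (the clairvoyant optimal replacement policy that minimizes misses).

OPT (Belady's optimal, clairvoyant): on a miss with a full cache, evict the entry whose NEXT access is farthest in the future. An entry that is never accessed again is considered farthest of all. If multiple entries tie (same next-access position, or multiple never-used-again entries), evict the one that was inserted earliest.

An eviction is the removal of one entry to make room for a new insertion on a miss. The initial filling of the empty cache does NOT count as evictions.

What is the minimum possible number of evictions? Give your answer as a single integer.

Answer: 2

Derivation:
OPT (Belady) simulation (capacity=5):
  1. access 66: MISS. Cache: [66]
  2. access 66: HIT. Next use of 66: step 3. Cache: [66]
  3. access 66: HIT. Next use of 66: step 4. Cache: [66]
  4. access 66: HIT. Next use of 66: step 5. Cache: [66]
  5. access 66: HIT. Next use of 66: step 6. Cache: [66]
  6. access 66: HIT. Next use of 66: step 7. Cache: [66]
  7. access 66: HIT. Next use of 66: step 8. Cache: [66]
  8. access 66: HIT. Next use of 66: never. Cache: [66]
  9. access 72: MISS. Cache: [66 72]
  10. access 29: MISS. Cache: [66 72 29]
  11. access 29: HIT. Next use of 29: step 14. Cache: [66 72 29]
  12. access 16: MISS. Cache: [66 72 29 16]
  13. access 72: HIT. Next use of 72: never. Cache: [66 72 29 16]
  14. access 29: HIT. Next use of 29: never. Cache: [66 72 29 16]
  15. access 85: MISS. Cache: [66 72 29 16 85]
  16. access 90: MISS, evict 66 (next use: never). Cache: [72 29 16 85 90]
  17. access 5: MISS, evict 72 (next use: never). Cache: [29 16 85 90 5]
Total: 10 hits, 7 misses, 2 evictions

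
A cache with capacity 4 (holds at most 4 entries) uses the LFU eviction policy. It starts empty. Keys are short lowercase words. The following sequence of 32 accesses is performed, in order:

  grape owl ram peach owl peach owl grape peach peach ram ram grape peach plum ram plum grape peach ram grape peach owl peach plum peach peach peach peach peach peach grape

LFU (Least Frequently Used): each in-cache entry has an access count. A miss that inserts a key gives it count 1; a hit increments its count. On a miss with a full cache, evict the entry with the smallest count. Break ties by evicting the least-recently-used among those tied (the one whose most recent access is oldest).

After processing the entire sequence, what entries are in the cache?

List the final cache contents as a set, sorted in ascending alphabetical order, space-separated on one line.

LFU simulation (capacity=4):
  1. access grape: MISS. Cache: [grape(c=1)]
  2. access owl: MISS. Cache: [grape(c=1) owl(c=1)]
  3. access ram: MISS. Cache: [grape(c=1) owl(c=1) ram(c=1)]
  4. access peach: MISS. Cache: [grape(c=1) owl(c=1) ram(c=1) peach(c=1)]
  5. access owl: HIT, count now 2. Cache: [grape(c=1) ram(c=1) peach(c=1) owl(c=2)]
  6. access peach: HIT, count now 2. Cache: [grape(c=1) ram(c=1) owl(c=2) peach(c=2)]
  7. access owl: HIT, count now 3. Cache: [grape(c=1) ram(c=1) peach(c=2) owl(c=3)]
  8. access grape: HIT, count now 2. Cache: [ram(c=1) peach(c=2) grape(c=2) owl(c=3)]
  9. access peach: HIT, count now 3. Cache: [ram(c=1) grape(c=2) owl(c=3) peach(c=3)]
  10. access peach: HIT, count now 4. Cache: [ram(c=1) grape(c=2) owl(c=3) peach(c=4)]
  11. access ram: HIT, count now 2. Cache: [grape(c=2) ram(c=2) owl(c=3) peach(c=4)]
  12. access ram: HIT, count now 3. Cache: [grape(c=2) owl(c=3) ram(c=3) peach(c=4)]
  13. access grape: HIT, count now 3. Cache: [owl(c=3) ram(c=3) grape(c=3) peach(c=4)]
  14. access peach: HIT, count now 5. Cache: [owl(c=3) ram(c=3) grape(c=3) peach(c=5)]
  15. access plum: MISS, evict owl(c=3). Cache: [plum(c=1) ram(c=3) grape(c=3) peach(c=5)]
  16. access ram: HIT, count now 4. Cache: [plum(c=1) grape(c=3) ram(c=4) peach(c=5)]
  17. access plum: HIT, count now 2. Cache: [plum(c=2) grape(c=3) ram(c=4) peach(c=5)]
  18. access grape: HIT, count now 4. Cache: [plum(c=2) ram(c=4) grape(c=4) peach(c=5)]
  19. access peach: HIT, count now 6. Cache: [plum(c=2) ram(c=4) grape(c=4) peach(c=6)]
  20. access ram: HIT, count now 5. Cache: [plum(c=2) grape(c=4) ram(c=5) peach(c=6)]
  21. access grape: HIT, count now 5. Cache: [plum(c=2) ram(c=5) grape(c=5) peach(c=6)]
  22. access peach: HIT, count now 7. Cache: [plum(c=2) ram(c=5) grape(c=5) peach(c=7)]
  23. access owl: MISS, evict plum(c=2). Cache: [owl(c=1) ram(c=5) grape(c=5) peach(c=7)]
  24. access peach: HIT, count now 8. Cache: [owl(c=1) ram(c=5) grape(c=5) peach(c=8)]
  25. access plum: MISS, evict owl(c=1). Cache: [plum(c=1) ram(c=5) grape(c=5) peach(c=8)]
  26. access peach: HIT, count now 9. Cache: [plum(c=1) ram(c=5) grape(c=5) peach(c=9)]
  27. access peach: HIT, count now 10. Cache: [plum(c=1) ram(c=5) grape(c=5) peach(c=10)]
  28. access peach: HIT, count now 11. Cache: [plum(c=1) ram(c=5) grape(c=5) peach(c=11)]
  29. access peach: HIT, count now 12. Cache: [plum(c=1) ram(c=5) grape(c=5) peach(c=12)]
  30. access peach: HIT, count now 13. Cache: [plum(c=1) ram(c=5) grape(c=5) peach(c=13)]
  31. access peach: HIT, count now 14. Cache: [plum(c=1) ram(c=5) grape(c=5) peach(c=14)]
  32. access grape: HIT, count now 6. Cache: [plum(c=1) ram(c=5) grape(c=6) peach(c=14)]
Total: 25 hits, 7 misses, 3 evictions

Answer: grape peach plum ram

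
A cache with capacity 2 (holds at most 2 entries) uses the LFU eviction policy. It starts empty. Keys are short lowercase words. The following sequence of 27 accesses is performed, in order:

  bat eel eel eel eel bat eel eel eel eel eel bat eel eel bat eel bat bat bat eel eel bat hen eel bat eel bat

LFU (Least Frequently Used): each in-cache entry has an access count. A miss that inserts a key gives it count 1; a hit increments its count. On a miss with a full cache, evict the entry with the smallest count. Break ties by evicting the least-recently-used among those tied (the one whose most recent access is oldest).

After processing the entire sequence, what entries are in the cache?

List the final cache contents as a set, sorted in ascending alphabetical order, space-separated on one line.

Answer: bat eel

Derivation:
LFU simulation (capacity=2):
  1. access bat: MISS. Cache: [bat(c=1)]
  2. access eel: MISS. Cache: [bat(c=1) eel(c=1)]
  3. access eel: HIT, count now 2. Cache: [bat(c=1) eel(c=2)]
  4. access eel: HIT, count now 3. Cache: [bat(c=1) eel(c=3)]
  5. access eel: HIT, count now 4. Cache: [bat(c=1) eel(c=4)]
  6. access bat: HIT, count now 2. Cache: [bat(c=2) eel(c=4)]
  7. access eel: HIT, count now 5. Cache: [bat(c=2) eel(c=5)]
  8. access eel: HIT, count now 6. Cache: [bat(c=2) eel(c=6)]
  9. access eel: HIT, count now 7. Cache: [bat(c=2) eel(c=7)]
  10. access eel: HIT, count now 8. Cache: [bat(c=2) eel(c=8)]
  11. access eel: HIT, count now 9. Cache: [bat(c=2) eel(c=9)]
  12. access bat: HIT, count now 3. Cache: [bat(c=3) eel(c=9)]
  13. access eel: HIT, count now 10. Cache: [bat(c=3) eel(c=10)]
  14. access eel: HIT, count now 11. Cache: [bat(c=3) eel(c=11)]
  15. access bat: HIT, count now 4. Cache: [bat(c=4) eel(c=11)]
  16. access eel: HIT, count now 12. Cache: [bat(c=4) eel(c=12)]
  17. access bat: HIT, count now 5. Cache: [bat(c=5) eel(c=12)]
  18. access bat: HIT, count now 6. Cache: [bat(c=6) eel(c=12)]
  19. access bat: HIT, count now 7. Cache: [bat(c=7) eel(c=12)]
  20. access eel: HIT, count now 13. Cache: [bat(c=7) eel(c=13)]
  21. access eel: HIT, count now 14. Cache: [bat(c=7) eel(c=14)]
  22. access bat: HIT, count now 8. Cache: [bat(c=8) eel(c=14)]
  23. access hen: MISS, evict bat(c=8). Cache: [hen(c=1) eel(c=14)]
  24. access eel: HIT, count now 15. Cache: [hen(c=1) eel(c=15)]
  25. access bat: MISS, evict hen(c=1). Cache: [bat(c=1) eel(c=15)]
  26. access eel: HIT, count now 16. Cache: [bat(c=1) eel(c=16)]
  27. access bat: HIT, count now 2. Cache: [bat(c=2) eel(c=16)]
Total: 23 hits, 4 misses, 2 evictions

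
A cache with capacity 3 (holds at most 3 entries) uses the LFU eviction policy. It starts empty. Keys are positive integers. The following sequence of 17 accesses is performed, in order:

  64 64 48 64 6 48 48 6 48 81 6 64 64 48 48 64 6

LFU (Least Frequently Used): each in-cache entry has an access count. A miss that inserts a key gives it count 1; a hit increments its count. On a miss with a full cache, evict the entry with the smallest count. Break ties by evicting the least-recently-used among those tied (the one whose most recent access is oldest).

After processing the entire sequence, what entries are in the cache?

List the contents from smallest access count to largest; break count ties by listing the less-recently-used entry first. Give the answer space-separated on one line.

Answer: 6 48 64

Derivation:
LFU simulation (capacity=3):
  1. access 64: MISS. Cache: [64(c=1)]
  2. access 64: HIT, count now 2. Cache: [64(c=2)]
  3. access 48: MISS. Cache: [48(c=1) 64(c=2)]
  4. access 64: HIT, count now 3. Cache: [48(c=1) 64(c=3)]
  5. access 6: MISS. Cache: [48(c=1) 6(c=1) 64(c=3)]
  6. access 48: HIT, count now 2. Cache: [6(c=1) 48(c=2) 64(c=3)]
  7. access 48: HIT, count now 3. Cache: [6(c=1) 64(c=3) 48(c=3)]
  8. access 6: HIT, count now 2. Cache: [6(c=2) 64(c=3) 48(c=3)]
  9. access 48: HIT, count now 4. Cache: [6(c=2) 64(c=3) 48(c=4)]
  10. access 81: MISS, evict 6(c=2). Cache: [81(c=1) 64(c=3) 48(c=4)]
  11. access 6: MISS, evict 81(c=1). Cache: [6(c=1) 64(c=3) 48(c=4)]
  12. access 64: HIT, count now 4. Cache: [6(c=1) 48(c=4) 64(c=4)]
  13. access 64: HIT, count now 5. Cache: [6(c=1) 48(c=4) 64(c=5)]
  14. access 48: HIT, count now 5. Cache: [6(c=1) 64(c=5) 48(c=5)]
  15. access 48: HIT, count now 6. Cache: [6(c=1) 64(c=5) 48(c=6)]
  16. access 64: HIT, count now 6. Cache: [6(c=1) 48(c=6) 64(c=6)]
  17. access 6: HIT, count now 2. Cache: [6(c=2) 48(c=6) 64(c=6)]
Total: 12 hits, 5 misses, 2 evictions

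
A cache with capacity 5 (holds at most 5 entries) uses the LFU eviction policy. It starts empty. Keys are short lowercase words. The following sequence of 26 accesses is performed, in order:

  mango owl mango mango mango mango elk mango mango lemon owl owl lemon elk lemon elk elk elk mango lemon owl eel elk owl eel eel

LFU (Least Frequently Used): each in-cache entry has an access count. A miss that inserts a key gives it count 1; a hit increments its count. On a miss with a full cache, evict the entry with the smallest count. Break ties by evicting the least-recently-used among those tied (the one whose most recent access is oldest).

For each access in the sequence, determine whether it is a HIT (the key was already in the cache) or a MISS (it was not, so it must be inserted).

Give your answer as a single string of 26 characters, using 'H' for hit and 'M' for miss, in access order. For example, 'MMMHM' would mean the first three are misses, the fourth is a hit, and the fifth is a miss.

Answer: MMHHHHMHHMHHHHHHHHHHHMHHHH

Derivation:
LFU simulation (capacity=5):
  1. access mango: MISS. Cache: [mango(c=1)]
  2. access owl: MISS. Cache: [mango(c=1) owl(c=1)]
  3. access mango: HIT, count now 2. Cache: [owl(c=1) mango(c=2)]
  4. access mango: HIT, count now 3. Cache: [owl(c=1) mango(c=3)]
  5. access mango: HIT, count now 4. Cache: [owl(c=1) mango(c=4)]
  6. access mango: HIT, count now 5. Cache: [owl(c=1) mango(c=5)]
  7. access elk: MISS. Cache: [owl(c=1) elk(c=1) mango(c=5)]
  8. access mango: HIT, count now 6. Cache: [owl(c=1) elk(c=1) mango(c=6)]
  9. access mango: HIT, count now 7. Cache: [owl(c=1) elk(c=1) mango(c=7)]
  10. access lemon: MISS. Cache: [owl(c=1) elk(c=1) lemon(c=1) mango(c=7)]
  11. access owl: HIT, count now 2. Cache: [elk(c=1) lemon(c=1) owl(c=2) mango(c=7)]
  12. access owl: HIT, count now 3. Cache: [elk(c=1) lemon(c=1) owl(c=3) mango(c=7)]
  13. access lemon: HIT, count now 2. Cache: [elk(c=1) lemon(c=2) owl(c=3) mango(c=7)]
  14. access elk: HIT, count now 2. Cache: [lemon(c=2) elk(c=2) owl(c=3) mango(c=7)]
  15. access lemon: HIT, count now 3. Cache: [elk(c=2) owl(c=3) lemon(c=3) mango(c=7)]
  16. access elk: HIT, count now 3. Cache: [owl(c=3) lemon(c=3) elk(c=3) mango(c=7)]
  17. access elk: HIT, count now 4. Cache: [owl(c=3) lemon(c=3) elk(c=4) mango(c=7)]
  18. access elk: HIT, count now 5. Cache: [owl(c=3) lemon(c=3) elk(c=5) mango(c=7)]
  19. access mango: HIT, count now 8. Cache: [owl(c=3) lemon(c=3) elk(c=5) mango(c=8)]
  20. access lemon: HIT, count now 4. Cache: [owl(c=3) lemon(c=4) elk(c=5) mango(c=8)]
  21. access owl: HIT, count now 4. Cache: [lemon(c=4) owl(c=4) elk(c=5) mango(c=8)]
  22. access eel: MISS. Cache: [eel(c=1) lemon(c=4) owl(c=4) elk(c=5) mango(c=8)]
  23. access elk: HIT, count now 6. Cache: [eel(c=1) lemon(c=4) owl(c=4) elk(c=6) mango(c=8)]
  24. access owl: HIT, count now 5. Cache: [eel(c=1) lemon(c=4) owl(c=5) elk(c=6) mango(c=8)]
  25. access eel: HIT, count now 2. Cache: [eel(c=2) lemon(c=4) owl(c=5) elk(c=6) mango(c=8)]
  26. access eel: HIT, count now 3. Cache: [eel(c=3) lemon(c=4) owl(c=5) elk(c=6) mango(c=8)]
Total: 21 hits, 5 misses, 0 evictions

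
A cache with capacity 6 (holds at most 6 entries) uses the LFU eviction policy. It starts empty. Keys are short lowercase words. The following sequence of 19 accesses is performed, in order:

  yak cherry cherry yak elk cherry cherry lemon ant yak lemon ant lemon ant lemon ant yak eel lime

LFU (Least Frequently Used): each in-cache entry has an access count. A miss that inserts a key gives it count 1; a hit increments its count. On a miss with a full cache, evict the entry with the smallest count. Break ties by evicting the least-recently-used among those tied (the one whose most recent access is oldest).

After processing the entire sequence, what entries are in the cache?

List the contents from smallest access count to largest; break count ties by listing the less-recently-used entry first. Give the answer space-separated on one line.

Answer: eel lime cherry lemon ant yak

Derivation:
LFU simulation (capacity=6):
  1. access yak: MISS. Cache: [yak(c=1)]
  2. access cherry: MISS. Cache: [yak(c=1) cherry(c=1)]
  3. access cherry: HIT, count now 2. Cache: [yak(c=1) cherry(c=2)]
  4. access yak: HIT, count now 2. Cache: [cherry(c=2) yak(c=2)]
  5. access elk: MISS. Cache: [elk(c=1) cherry(c=2) yak(c=2)]
  6. access cherry: HIT, count now 3. Cache: [elk(c=1) yak(c=2) cherry(c=3)]
  7. access cherry: HIT, count now 4. Cache: [elk(c=1) yak(c=2) cherry(c=4)]
  8. access lemon: MISS. Cache: [elk(c=1) lemon(c=1) yak(c=2) cherry(c=4)]
  9. access ant: MISS. Cache: [elk(c=1) lemon(c=1) ant(c=1) yak(c=2) cherry(c=4)]
  10. access yak: HIT, count now 3. Cache: [elk(c=1) lemon(c=1) ant(c=1) yak(c=3) cherry(c=4)]
  11. access lemon: HIT, count now 2. Cache: [elk(c=1) ant(c=1) lemon(c=2) yak(c=3) cherry(c=4)]
  12. access ant: HIT, count now 2. Cache: [elk(c=1) lemon(c=2) ant(c=2) yak(c=3) cherry(c=4)]
  13. access lemon: HIT, count now 3. Cache: [elk(c=1) ant(c=2) yak(c=3) lemon(c=3) cherry(c=4)]
  14. access ant: HIT, count now 3. Cache: [elk(c=1) yak(c=3) lemon(c=3) ant(c=3) cherry(c=4)]
  15. access lemon: HIT, count now 4. Cache: [elk(c=1) yak(c=3) ant(c=3) cherry(c=4) lemon(c=4)]
  16. access ant: HIT, count now 4. Cache: [elk(c=1) yak(c=3) cherry(c=4) lemon(c=4) ant(c=4)]
  17. access yak: HIT, count now 4. Cache: [elk(c=1) cherry(c=4) lemon(c=4) ant(c=4) yak(c=4)]
  18. access eel: MISS. Cache: [elk(c=1) eel(c=1) cherry(c=4) lemon(c=4) ant(c=4) yak(c=4)]
  19. access lime: MISS, evict elk(c=1). Cache: [eel(c=1) lime(c=1) cherry(c=4) lemon(c=4) ant(c=4) yak(c=4)]
Total: 12 hits, 7 misses, 1 evictions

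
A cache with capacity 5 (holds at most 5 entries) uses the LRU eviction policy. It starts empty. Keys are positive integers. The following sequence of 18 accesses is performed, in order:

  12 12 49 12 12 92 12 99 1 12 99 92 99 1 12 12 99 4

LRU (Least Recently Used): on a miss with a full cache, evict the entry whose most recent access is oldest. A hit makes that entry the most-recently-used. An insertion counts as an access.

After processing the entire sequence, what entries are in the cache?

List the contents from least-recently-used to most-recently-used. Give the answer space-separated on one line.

Answer: 92 1 12 99 4

Derivation:
LRU simulation (capacity=5):
  1. access 12: MISS. Cache (LRU->MRU): [12]
  2. access 12: HIT. Cache (LRU->MRU): [12]
  3. access 49: MISS. Cache (LRU->MRU): [12 49]
  4. access 12: HIT. Cache (LRU->MRU): [49 12]
  5. access 12: HIT. Cache (LRU->MRU): [49 12]
  6. access 92: MISS. Cache (LRU->MRU): [49 12 92]
  7. access 12: HIT. Cache (LRU->MRU): [49 92 12]
  8. access 99: MISS. Cache (LRU->MRU): [49 92 12 99]
  9. access 1: MISS. Cache (LRU->MRU): [49 92 12 99 1]
  10. access 12: HIT. Cache (LRU->MRU): [49 92 99 1 12]
  11. access 99: HIT. Cache (LRU->MRU): [49 92 1 12 99]
  12. access 92: HIT. Cache (LRU->MRU): [49 1 12 99 92]
  13. access 99: HIT. Cache (LRU->MRU): [49 1 12 92 99]
  14. access 1: HIT. Cache (LRU->MRU): [49 12 92 99 1]
  15. access 12: HIT. Cache (LRU->MRU): [49 92 99 1 12]
  16. access 12: HIT. Cache (LRU->MRU): [49 92 99 1 12]
  17. access 99: HIT. Cache (LRU->MRU): [49 92 1 12 99]
  18. access 4: MISS, evict 49. Cache (LRU->MRU): [92 1 12 99 4]
Total: 12 hits, 6 misses, 1 evictions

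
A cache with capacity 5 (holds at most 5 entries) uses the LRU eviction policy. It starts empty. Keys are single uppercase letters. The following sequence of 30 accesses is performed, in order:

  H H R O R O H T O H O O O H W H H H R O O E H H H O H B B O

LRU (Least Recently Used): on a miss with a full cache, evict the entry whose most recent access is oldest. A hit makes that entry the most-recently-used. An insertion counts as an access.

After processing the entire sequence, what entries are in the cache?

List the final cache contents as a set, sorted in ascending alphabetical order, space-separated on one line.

LRU simulation (capacity=5):
  1. access H: MISS. Cache (LRU->MRU): [H]
  2. access H: HIT. Cache (LRU->MRU): [H]
  3. access R: MISS. Cache (LRU->MRU): [H R]
  4. access O: MISS. Cache (LRU->MRU): [H R O]
  5. access R: HIT. Cache (LRU->MRU): [H O R]
  6. access O: HIT. Cache (LRU->MRU): [H R O]
  7. access H: HIT. Cache (LRU->MRU): [R O H]
  8. access T: MISS. Cache (LRU->MRU): [R O H T]
  9. access O: HIT. Cache (LRU->MRU): [R H T O]
  10. access H: HIT. Cache (LRU->MRU): [R T O H]
  11. access O: HIT. Cache (LRU->MRU): [R T H O]
  12. access O: HIT. Cache (LRU->MRU): [R T H O]
  13. access O: HIT. Cache (LRU->MRU): [R T H O]
  14. access H: HIT. Cache (LRU->MRU): [R T O H]
  15. access W: MISS. Cache (LRU->MRU): [R T O H W]
  16. access H: HIT. Cache (LRU->MRU): [R T O W H]
  17. access H: HIT. Cache (LRU->MRU): [R T O W H]
  18. access H: HIT. Cache (LRU->MRU): [R T O W H]
  19. access R: HIT. Cache (LRU->MRU): [T O W H R]
  20. access O: HIT. Cache (LRU->MRU): [T W H R O]
  21. access O: HIT. Cache (LRU->MRU): [T W H R O]
  22. access E: MISS, evict T. Cache (LRU->MRU): [W H R O E]
  23. access H: HIT. Cache (LRU->MRU): [W R O E H]
  24. access H: HIT. Cache (LRU->MRU): [W R O E H]
  25. access H: HIT. Cache (LRU->MRU): [W R O E H]
  26. access O: HIT. Cache (LRU->MRU): [W R E H O]
  27. access H: HIT. Cache (LRU->MRU): [W R E O H]
  28. access B: MISS, evict W. Cache (LRU->MRU): [R E O H B]
  29. access B: HIT. Cache (LRU->MRU): [R E O H B]
  30. access O: HIT. Cache (LRU->MRU): [R E H B O]
Total: 23 hits, 7 misses, 2 evictions

Answer: B E H O R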